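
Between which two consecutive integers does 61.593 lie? 61 and 62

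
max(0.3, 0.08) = 0.3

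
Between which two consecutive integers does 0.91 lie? 0 and 1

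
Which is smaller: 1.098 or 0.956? 0.956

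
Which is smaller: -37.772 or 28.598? -37.772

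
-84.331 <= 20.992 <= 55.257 True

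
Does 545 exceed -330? Yes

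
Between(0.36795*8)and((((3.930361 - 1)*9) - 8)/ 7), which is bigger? (0.36795*8)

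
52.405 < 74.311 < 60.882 False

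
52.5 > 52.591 False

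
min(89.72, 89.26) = 89.26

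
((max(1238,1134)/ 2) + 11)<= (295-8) False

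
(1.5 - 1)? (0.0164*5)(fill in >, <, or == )>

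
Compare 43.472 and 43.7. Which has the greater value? 43.7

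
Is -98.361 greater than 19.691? No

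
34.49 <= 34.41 False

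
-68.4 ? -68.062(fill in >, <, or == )<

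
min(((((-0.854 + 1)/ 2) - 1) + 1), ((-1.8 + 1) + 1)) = 0.073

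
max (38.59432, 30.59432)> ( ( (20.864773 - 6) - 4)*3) True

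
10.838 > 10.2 True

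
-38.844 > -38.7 False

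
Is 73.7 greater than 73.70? No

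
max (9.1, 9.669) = 9.669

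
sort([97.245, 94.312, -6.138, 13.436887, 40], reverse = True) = [97.245, 94.312, 40, 13.436887, -6.138]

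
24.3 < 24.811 True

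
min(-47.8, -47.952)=-47.952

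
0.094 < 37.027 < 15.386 False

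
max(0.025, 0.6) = 0.6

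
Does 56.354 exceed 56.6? No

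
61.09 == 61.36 False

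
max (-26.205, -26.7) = -26.205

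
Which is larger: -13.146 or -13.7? -13.146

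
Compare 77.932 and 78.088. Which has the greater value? 78.088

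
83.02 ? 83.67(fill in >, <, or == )<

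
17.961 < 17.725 False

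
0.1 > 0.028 True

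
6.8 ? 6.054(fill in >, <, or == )>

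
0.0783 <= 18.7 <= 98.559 True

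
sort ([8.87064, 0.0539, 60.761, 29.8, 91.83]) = [0.0539, 8.87064, 29.8, 60.761, 91.83]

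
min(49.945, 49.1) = 49.1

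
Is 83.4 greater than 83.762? No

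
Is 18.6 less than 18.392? No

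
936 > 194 True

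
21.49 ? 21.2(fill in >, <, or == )>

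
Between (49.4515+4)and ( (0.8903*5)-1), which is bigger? (49.4515+4)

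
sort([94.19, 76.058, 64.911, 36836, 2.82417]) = [2.82417, 64.911, 76.058, 94.19, 36836]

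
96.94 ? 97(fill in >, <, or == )<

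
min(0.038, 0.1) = 0.038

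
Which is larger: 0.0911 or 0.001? 0.0911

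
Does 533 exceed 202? Yes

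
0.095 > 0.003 True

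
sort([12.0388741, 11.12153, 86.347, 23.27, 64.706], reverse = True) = [86.347, 64.706, 23.27, 12.0388741, 11.12153]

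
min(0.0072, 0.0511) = 0.0072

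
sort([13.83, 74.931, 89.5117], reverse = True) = [89.5117, 74.931, 13.83]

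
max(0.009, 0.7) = 0.7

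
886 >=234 True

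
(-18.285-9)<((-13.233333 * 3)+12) False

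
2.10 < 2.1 False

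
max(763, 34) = 763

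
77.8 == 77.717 False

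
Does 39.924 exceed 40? No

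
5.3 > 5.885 False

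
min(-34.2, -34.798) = -34.798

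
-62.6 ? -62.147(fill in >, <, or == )<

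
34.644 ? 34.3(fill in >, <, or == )>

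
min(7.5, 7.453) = 7.453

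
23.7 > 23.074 True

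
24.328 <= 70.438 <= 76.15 True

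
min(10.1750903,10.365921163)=10.1750903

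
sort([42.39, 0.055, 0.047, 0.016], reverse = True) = [42.39, 0.055, 0.047, 0.016]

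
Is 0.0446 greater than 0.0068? Yes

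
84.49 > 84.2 True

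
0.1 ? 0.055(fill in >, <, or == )>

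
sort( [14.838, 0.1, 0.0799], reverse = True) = [14.838, 0.1, 0.0799]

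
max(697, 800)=800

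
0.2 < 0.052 False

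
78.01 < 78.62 True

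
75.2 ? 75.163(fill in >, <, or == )>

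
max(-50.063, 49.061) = 49.061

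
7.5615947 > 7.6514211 False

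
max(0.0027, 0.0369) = 0.0369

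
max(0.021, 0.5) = 0.5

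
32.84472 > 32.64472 True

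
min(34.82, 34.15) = 34.15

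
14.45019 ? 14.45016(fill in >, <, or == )>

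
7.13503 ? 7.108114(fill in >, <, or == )>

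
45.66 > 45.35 True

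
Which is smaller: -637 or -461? -637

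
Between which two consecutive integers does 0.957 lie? 0 and 1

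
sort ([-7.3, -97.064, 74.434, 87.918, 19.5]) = [-97.064, -7.3, 19.5, 74.434, 87.918]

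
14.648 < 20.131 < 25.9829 True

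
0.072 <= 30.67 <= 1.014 False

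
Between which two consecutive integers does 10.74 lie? 10 and 11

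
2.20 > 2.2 False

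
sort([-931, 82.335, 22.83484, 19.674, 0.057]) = [-931, 0.057, 19.674, 22.83484, 82.335]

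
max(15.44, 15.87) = 15.87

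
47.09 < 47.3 True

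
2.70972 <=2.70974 True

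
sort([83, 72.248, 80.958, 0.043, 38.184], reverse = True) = [83, 80.958, 72.248, 38.184, 0.043]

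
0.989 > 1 False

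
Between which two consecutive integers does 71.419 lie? 71 and 72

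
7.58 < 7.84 True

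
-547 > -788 True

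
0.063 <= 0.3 True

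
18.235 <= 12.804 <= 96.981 False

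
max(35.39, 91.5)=91.5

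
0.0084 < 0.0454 True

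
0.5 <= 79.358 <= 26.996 False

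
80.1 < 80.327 True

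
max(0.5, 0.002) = 0.5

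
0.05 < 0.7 True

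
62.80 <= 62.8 True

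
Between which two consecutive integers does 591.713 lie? 591 and 592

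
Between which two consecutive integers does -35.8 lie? -36 and -35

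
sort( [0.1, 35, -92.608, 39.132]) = [-92.608, 0.1, 35, 39.132]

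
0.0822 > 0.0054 True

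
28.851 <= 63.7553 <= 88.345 True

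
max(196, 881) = 881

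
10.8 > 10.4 True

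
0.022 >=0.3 False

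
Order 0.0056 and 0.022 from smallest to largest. 0.0056,0.022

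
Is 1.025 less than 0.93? No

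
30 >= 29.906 True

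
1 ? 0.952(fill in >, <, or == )>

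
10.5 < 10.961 True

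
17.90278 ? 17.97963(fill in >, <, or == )<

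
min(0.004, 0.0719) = 0.004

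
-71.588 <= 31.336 True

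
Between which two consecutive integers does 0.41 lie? 0 and 1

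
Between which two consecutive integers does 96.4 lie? 96 and 97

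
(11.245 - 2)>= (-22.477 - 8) True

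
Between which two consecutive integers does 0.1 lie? 0 and 1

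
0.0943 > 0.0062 True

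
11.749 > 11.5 True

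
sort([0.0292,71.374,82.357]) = [0.0292,71.374,82.357]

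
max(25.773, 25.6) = 25.773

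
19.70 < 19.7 False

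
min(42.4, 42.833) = 42.4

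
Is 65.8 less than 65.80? No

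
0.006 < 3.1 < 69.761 True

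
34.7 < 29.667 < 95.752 False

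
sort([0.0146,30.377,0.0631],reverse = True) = [30.377,0.0631,0.0146]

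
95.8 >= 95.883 False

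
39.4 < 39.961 True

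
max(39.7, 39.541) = 39.7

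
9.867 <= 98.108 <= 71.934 False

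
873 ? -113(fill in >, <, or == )>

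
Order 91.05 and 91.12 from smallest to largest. 91.05, 91.12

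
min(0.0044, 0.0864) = 0.0044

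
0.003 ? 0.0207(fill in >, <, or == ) <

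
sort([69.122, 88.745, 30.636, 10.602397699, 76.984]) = [10.602397699, 30.636, 69.122, 76.984, 88.745]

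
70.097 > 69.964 True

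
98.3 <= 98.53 True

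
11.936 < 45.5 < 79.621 True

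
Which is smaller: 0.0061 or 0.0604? 0.0061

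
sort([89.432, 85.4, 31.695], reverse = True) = [89.432, 85.4, 31.695]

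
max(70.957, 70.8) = 70.957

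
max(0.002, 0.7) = 0.7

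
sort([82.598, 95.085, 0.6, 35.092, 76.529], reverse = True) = [95.085, 82.598, 76.529, 35.092, 0.6]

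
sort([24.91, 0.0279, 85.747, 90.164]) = [0.0279, 24.91, 85.747, 90.164]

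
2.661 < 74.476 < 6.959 False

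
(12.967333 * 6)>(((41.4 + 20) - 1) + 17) True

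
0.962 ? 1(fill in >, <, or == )<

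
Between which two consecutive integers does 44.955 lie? 44 and 45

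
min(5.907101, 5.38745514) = 5.38745514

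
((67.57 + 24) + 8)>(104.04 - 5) True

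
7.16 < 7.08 False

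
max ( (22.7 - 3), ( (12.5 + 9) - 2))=19.7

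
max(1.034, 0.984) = 1.034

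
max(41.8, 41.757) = 41.8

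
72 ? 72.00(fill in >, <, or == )==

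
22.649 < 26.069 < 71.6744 True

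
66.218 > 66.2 True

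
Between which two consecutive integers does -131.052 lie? -132 and -131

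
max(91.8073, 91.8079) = 91.8079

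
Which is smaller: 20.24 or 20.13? 20.13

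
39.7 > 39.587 True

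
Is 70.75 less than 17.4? No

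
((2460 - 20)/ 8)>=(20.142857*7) True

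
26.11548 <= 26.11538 False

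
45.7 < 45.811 True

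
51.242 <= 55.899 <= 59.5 True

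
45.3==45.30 True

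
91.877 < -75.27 False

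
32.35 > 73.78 False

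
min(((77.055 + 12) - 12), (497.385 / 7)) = 71.055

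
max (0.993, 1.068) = 1.068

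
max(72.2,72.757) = 72.757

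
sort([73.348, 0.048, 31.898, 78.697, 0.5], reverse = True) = [78.697, 73.348, 31.898, 0.5, 0.048]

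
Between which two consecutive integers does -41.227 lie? -42 and -41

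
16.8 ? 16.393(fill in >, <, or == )>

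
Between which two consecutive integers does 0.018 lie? 0 and 1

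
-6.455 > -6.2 False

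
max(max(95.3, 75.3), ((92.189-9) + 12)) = 95.3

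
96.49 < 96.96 True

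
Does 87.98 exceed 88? No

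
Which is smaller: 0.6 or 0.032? 0.032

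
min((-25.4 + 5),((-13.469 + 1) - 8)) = -20.469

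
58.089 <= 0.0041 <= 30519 False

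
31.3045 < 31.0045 False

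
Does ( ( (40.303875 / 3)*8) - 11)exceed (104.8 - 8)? No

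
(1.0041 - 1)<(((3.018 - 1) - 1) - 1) True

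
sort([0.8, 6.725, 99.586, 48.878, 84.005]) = [0.8, 6.725, 48.878, 84.005, 99.586]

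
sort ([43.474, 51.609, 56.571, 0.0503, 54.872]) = [0.0503, 43.474, 51.609, 54.872, 56.571]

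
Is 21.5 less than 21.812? Yes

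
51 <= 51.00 True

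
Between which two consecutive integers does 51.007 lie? 51 and 52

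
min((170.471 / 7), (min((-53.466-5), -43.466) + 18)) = -40.466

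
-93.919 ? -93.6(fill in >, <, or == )<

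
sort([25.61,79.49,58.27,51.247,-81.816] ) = [-81.816,25.61,51.247,58.27,79.49]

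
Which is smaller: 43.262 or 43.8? 43.262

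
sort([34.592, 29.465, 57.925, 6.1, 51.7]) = [6.1, 29.465, 34.592, 51.7, 57.925]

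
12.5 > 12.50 False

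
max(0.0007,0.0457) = 0.0457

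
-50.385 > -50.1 False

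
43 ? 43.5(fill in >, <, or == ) <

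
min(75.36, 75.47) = 75.36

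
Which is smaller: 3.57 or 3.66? 3.57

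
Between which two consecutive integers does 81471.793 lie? 81471 and 81472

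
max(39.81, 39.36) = 39.81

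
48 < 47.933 False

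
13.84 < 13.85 True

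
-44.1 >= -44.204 True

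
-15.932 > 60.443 False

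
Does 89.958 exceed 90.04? No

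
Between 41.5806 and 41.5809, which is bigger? 41.5809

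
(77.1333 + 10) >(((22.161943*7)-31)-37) False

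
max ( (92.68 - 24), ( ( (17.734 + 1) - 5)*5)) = 68.68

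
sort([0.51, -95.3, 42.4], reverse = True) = [42.4, 0.51, -95.3]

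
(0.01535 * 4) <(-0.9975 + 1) False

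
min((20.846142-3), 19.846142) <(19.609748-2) False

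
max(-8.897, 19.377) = 19.377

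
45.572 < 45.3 False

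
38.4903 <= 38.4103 False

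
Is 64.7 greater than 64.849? No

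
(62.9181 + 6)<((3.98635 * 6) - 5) False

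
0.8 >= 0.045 True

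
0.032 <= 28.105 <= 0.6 False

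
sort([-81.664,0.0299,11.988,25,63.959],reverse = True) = [63.959,25,11.988,0.0299,-81.664]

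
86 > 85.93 True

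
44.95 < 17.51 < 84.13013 False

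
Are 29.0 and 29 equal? Yes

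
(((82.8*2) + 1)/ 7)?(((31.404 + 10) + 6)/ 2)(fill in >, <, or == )>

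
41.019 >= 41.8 False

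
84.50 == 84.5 True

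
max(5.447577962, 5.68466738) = 5.68466738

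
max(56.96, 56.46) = 56.96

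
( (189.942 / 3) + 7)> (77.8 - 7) False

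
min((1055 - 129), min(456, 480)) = 456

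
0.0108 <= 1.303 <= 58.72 True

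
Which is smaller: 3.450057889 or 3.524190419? 3.450057889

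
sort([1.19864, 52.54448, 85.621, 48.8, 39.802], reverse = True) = [85.621, 52.54448, 48.8, 39.802, 1.19864]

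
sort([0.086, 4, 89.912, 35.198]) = [0.086, 4, 35.198, 89.912]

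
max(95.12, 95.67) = 95.67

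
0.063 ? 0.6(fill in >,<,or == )<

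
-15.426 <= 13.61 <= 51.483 True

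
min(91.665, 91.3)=91.3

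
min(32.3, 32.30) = 32.3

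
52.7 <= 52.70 True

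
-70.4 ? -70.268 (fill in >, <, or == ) <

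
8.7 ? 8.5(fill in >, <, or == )>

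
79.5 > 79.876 False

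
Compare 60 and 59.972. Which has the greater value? 60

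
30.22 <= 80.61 True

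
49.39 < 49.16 False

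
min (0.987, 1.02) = 0.987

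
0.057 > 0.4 False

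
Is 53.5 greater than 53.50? No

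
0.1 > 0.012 True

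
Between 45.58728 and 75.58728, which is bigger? 75.58728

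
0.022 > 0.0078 True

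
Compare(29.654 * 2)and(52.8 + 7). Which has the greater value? (52.8 + 7)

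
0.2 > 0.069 True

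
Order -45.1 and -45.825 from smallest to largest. -45.825, -45.1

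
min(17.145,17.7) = 17.145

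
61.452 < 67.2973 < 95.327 True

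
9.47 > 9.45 True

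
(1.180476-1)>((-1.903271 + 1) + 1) True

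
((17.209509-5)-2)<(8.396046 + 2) True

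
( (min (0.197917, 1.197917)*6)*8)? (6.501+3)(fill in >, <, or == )<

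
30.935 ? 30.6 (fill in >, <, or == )>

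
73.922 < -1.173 False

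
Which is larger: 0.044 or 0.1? 0.1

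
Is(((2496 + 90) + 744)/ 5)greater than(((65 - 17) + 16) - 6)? Yes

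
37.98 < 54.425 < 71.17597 True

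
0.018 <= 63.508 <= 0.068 False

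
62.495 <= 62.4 False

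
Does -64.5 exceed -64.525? Yes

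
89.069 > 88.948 True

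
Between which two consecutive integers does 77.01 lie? 77 and 78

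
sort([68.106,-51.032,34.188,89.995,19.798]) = [-51.032,19.798,34.188,68.106,89.995]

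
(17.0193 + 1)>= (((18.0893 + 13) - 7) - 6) False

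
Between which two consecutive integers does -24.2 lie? -25 and -24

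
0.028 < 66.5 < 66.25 False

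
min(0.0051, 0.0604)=0.0051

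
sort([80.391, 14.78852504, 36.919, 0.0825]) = [0.0825, 14.78852504, 36.919, 80.391]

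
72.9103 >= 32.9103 True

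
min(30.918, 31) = 30.918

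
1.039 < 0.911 False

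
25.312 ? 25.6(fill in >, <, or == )<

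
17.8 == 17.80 True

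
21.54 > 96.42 False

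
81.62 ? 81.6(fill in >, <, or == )>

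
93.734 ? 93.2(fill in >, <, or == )>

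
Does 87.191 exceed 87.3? No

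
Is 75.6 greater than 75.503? Yes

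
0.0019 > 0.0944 False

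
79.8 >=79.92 False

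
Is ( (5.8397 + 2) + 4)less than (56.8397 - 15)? Yes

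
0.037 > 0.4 False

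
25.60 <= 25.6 True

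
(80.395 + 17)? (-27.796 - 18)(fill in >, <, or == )>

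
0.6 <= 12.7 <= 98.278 True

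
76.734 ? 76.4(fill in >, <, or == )>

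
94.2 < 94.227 True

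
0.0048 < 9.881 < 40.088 True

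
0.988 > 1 False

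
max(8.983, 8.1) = 8.983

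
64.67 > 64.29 True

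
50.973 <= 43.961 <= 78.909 False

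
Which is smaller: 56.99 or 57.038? 56.99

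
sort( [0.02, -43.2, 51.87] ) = [-43.2, 0.02, 51.87]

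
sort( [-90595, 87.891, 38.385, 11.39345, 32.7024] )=[-90595, 11.39345, 32.7024, 38.385, 87.891]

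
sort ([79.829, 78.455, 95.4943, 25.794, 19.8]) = [19.8, 25.794, 78.455, 79.829, 95.4943]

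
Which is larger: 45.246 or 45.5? 45.5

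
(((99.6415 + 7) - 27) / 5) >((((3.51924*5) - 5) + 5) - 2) True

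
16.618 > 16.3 True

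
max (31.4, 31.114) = 31.4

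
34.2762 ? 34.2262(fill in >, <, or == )>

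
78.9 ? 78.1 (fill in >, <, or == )>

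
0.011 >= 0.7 False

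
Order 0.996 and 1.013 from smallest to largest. 0.996, 1.013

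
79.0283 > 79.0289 False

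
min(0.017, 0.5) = 0.017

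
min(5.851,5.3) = 5.3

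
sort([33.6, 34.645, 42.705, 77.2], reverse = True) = [77.2, 42.705, 34.645, 33.6]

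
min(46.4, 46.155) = 46.155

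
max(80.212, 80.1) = 80.212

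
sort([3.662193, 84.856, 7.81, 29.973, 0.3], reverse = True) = [84.856, 29.973, 7.81, 3.662193, 0.3]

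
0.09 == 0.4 False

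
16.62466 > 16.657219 False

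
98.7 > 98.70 False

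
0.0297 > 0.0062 True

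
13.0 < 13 False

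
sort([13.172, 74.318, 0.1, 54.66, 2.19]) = [0.1, 2.19, 13.172, 54.66, 74.318]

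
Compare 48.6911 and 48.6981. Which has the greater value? 48.6981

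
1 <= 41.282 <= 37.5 False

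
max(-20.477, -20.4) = -20.4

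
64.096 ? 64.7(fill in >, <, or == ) <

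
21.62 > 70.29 False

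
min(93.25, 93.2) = 93.2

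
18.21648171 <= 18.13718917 False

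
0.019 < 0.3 True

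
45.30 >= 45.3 True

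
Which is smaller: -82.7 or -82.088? -82.7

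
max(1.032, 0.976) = 1.032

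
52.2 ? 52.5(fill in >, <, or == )<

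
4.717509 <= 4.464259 False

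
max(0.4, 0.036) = 0.4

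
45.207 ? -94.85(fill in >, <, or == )>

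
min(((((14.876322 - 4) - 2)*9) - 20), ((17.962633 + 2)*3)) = 59.886898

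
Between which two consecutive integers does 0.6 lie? 0 and 1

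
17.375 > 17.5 False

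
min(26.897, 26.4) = 26.4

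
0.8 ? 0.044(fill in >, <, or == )>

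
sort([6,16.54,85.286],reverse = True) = [85.286,16.54,6]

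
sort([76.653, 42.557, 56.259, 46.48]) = [42.557, 46.48, 56.259, 76.653]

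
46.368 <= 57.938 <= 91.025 True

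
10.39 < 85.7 True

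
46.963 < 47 True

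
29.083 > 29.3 False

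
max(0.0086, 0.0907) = 0.0907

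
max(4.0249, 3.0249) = 4.0249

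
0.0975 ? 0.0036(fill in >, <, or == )>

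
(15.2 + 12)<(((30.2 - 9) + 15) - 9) False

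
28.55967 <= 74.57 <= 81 True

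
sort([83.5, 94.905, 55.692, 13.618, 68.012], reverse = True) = [94.905, 83.5, 68.012, 55.692, 13.618]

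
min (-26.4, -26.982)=-26.982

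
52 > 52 False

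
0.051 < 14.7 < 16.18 True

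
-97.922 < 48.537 True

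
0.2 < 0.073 False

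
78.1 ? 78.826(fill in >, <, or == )<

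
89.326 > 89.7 False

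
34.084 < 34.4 True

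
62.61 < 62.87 True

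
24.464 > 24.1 True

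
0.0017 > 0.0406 False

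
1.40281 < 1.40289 True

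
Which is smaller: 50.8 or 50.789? 50.789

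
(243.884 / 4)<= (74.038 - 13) True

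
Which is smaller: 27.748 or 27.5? 27.5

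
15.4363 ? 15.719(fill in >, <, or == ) <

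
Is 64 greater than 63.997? Yes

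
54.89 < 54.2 False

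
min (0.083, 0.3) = 0.083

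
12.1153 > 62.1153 False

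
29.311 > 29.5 False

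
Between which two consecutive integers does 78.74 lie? 78 and 79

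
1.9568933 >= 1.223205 True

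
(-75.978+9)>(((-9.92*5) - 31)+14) False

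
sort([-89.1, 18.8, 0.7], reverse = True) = [18.8, 0.7, -89.1]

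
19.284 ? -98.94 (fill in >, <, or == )>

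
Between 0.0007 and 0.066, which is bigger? 0.066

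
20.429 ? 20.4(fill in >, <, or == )>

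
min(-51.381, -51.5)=-51.5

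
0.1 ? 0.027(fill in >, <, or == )>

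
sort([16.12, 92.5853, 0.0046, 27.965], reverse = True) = [92.5853, 27.965, 16.12, 0.0046]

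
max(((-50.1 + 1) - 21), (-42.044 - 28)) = -70.044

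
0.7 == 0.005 False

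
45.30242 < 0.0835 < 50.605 False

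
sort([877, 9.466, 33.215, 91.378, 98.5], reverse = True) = [877, 98.5, 91.378, 33.215, 9.466]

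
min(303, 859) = 303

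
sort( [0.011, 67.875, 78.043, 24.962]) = [0.011, 24.962, 67.875, 78.043]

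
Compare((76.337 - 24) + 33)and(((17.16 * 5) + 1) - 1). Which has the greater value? (((17.16 * 5) + 1) - 1)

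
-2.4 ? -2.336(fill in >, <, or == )<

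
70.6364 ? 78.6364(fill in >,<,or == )<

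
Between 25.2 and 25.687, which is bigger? 25.687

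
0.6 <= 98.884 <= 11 False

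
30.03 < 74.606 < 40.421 False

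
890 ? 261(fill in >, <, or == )>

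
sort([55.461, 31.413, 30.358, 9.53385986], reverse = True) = [55.461, 31.413, 30.358, 9.53385986]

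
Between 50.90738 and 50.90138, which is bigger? 50.90738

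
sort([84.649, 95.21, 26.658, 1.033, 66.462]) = [1.033, 26.658, 66.462, 84.649, 95.21]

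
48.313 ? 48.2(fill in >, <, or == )>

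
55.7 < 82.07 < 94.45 True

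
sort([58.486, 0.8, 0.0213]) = [0.0213, 0.8, 58.486]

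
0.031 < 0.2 True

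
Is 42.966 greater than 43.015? No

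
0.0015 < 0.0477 True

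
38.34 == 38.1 False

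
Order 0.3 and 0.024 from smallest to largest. 0.024, 0.3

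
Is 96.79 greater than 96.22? Yes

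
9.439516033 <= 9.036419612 False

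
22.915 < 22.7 False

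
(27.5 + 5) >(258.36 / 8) True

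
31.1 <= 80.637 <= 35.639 False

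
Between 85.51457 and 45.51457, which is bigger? 85.51457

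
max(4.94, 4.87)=4.94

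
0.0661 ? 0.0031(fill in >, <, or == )>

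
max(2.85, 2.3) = 2.85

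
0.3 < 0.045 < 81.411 False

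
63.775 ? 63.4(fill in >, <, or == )>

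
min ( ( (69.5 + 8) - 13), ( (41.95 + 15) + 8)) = 64.5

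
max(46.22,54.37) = 54.37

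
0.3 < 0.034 False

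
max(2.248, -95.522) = 2.248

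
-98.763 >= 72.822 False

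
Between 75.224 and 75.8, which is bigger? 75.8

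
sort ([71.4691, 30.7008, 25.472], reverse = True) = [71.4691, 30.7008, 25.472]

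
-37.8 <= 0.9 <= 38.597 True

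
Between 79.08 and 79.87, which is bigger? 79.87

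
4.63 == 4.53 False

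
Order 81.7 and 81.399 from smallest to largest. 81.399, 81.7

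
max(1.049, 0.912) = 1.049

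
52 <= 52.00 True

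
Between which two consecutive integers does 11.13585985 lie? 11 and 12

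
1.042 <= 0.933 False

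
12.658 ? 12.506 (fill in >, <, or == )>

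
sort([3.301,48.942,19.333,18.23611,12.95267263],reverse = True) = [48.942,19.333,18.23611,12.95267263,3.301]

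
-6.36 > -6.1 False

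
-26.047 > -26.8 True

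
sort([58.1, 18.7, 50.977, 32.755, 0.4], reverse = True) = [58.1, 50.977, 32.755, 18.7, 0.4]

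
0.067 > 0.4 False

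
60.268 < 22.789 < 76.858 False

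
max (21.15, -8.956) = 21.15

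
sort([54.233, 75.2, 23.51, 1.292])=[1.292, 23.51, 54.233, 75.2]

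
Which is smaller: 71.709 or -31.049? -31.049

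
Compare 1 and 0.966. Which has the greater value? 1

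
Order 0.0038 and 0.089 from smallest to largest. 0.0038, 0.089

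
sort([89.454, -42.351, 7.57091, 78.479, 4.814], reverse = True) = [89.454, 78.479, 7.57091, 4.814, -42.351]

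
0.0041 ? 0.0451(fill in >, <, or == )<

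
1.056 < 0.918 False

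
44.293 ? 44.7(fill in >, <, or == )<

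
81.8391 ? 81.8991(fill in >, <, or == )<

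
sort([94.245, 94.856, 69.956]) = [69.956, 94.245, 94.856]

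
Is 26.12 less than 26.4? Yes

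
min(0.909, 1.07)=0.909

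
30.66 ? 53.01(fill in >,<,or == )<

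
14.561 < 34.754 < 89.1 True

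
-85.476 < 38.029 True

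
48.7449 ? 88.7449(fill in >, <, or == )<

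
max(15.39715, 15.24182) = 15.39715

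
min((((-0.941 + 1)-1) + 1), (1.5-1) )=0.059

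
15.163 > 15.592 False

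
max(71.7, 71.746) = 71.746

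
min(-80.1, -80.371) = -80.371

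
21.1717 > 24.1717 False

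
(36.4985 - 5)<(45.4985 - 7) True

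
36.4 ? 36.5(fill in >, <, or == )<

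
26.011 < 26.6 True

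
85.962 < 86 True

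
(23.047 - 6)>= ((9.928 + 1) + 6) True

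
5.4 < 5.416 True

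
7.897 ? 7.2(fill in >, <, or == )>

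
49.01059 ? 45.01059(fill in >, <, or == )>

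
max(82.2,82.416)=82.416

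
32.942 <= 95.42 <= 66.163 False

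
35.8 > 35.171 True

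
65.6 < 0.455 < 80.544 False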